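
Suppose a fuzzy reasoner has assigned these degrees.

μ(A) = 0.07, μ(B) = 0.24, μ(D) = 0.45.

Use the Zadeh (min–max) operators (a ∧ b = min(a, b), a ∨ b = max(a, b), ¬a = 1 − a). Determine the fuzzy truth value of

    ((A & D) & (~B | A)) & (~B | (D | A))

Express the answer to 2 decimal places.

A & D = min(a, b) on (0.07, 0.45) = 0.07
~B = 1 − 0.24 = 0.76
~B | A = max(a, b) on (0.76, 0.07) = 0.76
(A & D) & (~B | A) = min(a, b) on (0.07, 0.76) = 0.07
~B = 1 − 0.24 = 0.76
D | A = max(a, b) on (0.45, 0.07) = 0.45
~B | (D | A) = max(a, b) on (0.76, 0.45) = 0.76
((A & D) & (~B | A)) & (~B | (D | A)) = min(a, b) on (0.07, 0.76) = 0.07

0.07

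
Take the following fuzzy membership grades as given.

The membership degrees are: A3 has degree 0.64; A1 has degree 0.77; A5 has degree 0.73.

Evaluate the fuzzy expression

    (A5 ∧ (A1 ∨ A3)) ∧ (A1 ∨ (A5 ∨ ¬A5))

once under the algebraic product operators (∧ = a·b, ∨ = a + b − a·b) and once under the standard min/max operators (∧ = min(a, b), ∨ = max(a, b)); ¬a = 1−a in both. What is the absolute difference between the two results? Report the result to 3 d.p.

0.091

Under algebraic product:
  A1 ∨ A3 = a + b − a·b on (0.7700, 0.6400) = 0.9172
  A5 ∧ (A1 ∨ A3) = a·b on (0.7300, 0.9172) = 0.6696
  ¬A5 = 1 − 0.7300 = 0.2700
  A5 ∨ ¬A5 = a + b − a·b on (0.7300, 0.2700) = 0.8029
  A1 ∨ (A5 ∨ ¬A5) = a + b − a·b on (0.7700, 0.8029) = 0.9547
  (A5 ∧ (A1 ∨ A3)) ∧ (A1 ∨ (A5 ∨ ¬A5)) = a·b on (0.6696, 0.9547) = 0.6392
  → value = 0.6392
Under standard min/max:
  A1 ∨ A3 = max(a, b) on (0.77, 0.64) = 0.77
  A5 ∧ (A1 ∨ A3) = min(a, b) on (0.73, 0.77) = 0.73
  ¬A5 = 1 − 0.73 = 0.27
  A5 ∨ ¬A5 = max(a, b) on (0.73, 0.27) = 0.73
  A1 ∨ (A5 ∨ ¬A5) = max(a, b) on (0.77, 0.73) = 0.77
  (A5 ∧ (A1 ∨ A3)) ∧ (A1 ∨ (A5 ∨ ¬A5)) = min(a, b) on (0.73, 0.77) = 0.73
  → value = 0.7300
|0.6392 − 0.7300| = 0.091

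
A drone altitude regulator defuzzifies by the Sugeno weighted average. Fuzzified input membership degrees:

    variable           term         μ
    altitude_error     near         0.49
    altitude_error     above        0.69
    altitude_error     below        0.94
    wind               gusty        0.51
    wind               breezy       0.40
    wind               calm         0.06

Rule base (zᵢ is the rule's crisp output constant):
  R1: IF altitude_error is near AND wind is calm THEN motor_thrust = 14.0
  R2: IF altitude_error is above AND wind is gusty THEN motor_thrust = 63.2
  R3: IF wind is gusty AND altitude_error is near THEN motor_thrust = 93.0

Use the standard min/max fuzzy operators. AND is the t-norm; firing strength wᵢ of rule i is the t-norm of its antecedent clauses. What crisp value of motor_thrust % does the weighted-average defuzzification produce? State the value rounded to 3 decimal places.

74.191

R1 (z=14.0): near=0.49, calm=0.06; AND[min(a, b)] → w = 0.06
R2 (z=63.2): above=0.69, gusty=0.51; AND[min(a, b)] → w = 0.51
R3 (z=93.0): gusty=0.51, near=0.49; AND[min(a, b)] → w = 0.49
Weighted average = (0.06·14.0 + 0.51·63.2 + 0.49·93.0) / (0.06 + 0.51 + 0.49)
  = 78.6420 / 1.0600 = 74.191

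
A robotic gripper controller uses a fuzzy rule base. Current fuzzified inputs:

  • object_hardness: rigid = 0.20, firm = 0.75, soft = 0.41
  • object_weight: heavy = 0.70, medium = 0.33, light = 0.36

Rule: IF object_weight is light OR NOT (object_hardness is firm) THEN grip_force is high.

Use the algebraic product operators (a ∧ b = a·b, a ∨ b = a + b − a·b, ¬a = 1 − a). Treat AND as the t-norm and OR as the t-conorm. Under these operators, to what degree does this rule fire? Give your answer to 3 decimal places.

firing strength: light=0.36, ¬firm=1−0.75=0.25; OR[a + b − a·b] → w = 0.5200

0.520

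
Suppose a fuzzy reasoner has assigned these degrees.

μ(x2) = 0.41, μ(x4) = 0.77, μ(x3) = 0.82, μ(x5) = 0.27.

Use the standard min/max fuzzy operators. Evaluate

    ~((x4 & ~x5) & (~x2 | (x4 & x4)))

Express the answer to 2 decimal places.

0.27

~x5 = 1 − 0.27 = 0.73
x4 & ~x5 = min(a, b) on (0.77, 0.73) = 0.73
~x2 = 1 − 0.41 = 0.59
x4 & x4 = min(a, b) on (0.77, 0.77) = 0.77
~x2 | (x4 & x4) = max(a, b) on (0.59, 0.77) = 0.77
(x4 & ~x5) & (~x2 | (x4 & x4)) = min(a, b) on (0.73, 0.77) = 0.73
~((x4 & ~x5) & (~x2 | (x4 & x4))) = 1 − 0.73 = 0.27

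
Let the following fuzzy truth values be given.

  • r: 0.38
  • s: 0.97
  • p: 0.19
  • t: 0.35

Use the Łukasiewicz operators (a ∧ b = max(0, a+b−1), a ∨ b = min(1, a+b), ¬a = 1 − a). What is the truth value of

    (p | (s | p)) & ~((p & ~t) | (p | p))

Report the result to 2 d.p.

s | p = min(1, a+b) on (0.97, 0.19) = 1.00
p | (s | p) = min(1, a+b) on (0.19, 1.00) = 1.00
~t = 1 − 0.35 = 0.65
p & ~t = max(0, a+b−1) on (0.19, 0.65) = 0.00
p | p = min(1, a+b) on (0.19, 0.19) = 0.38
(p & ~t) | (p | p) = min(1, a+b) on (0.00, 0.38) = 0.38
~((p & ~t) | (p | p)) = 1 − 0.38 = 0.62
(p | (s | p)) & ~((p & ~t) | (p | p)) = max(0, a+b−1) on (1.00, 0.62) = 0.62

0.62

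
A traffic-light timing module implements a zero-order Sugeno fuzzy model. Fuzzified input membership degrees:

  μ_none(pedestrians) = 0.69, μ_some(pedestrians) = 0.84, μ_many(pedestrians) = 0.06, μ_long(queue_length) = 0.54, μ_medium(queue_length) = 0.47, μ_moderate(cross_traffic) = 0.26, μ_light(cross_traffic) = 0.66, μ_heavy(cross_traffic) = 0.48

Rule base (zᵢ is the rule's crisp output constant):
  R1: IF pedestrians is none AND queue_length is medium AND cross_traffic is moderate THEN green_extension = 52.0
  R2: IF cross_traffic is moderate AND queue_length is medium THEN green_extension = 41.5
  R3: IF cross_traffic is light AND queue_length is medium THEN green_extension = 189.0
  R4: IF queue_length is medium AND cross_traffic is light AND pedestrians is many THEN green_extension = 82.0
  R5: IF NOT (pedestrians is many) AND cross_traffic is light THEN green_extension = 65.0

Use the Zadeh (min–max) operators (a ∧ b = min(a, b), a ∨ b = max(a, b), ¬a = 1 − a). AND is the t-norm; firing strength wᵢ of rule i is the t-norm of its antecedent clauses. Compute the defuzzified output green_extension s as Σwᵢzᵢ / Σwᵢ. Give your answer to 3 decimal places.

94.129

R1 (z=52.0): none=0.69, medium=0.47, moderate=0.26; AND[min(a, b)] → w = 0.26
R2 (z=41.5): moderate=0.26, medium=0.47; AND[min(a, b)] → w = 0.26
R3 (z=189.0): light=0.66, medium=0.47; AND[min(a, b)] → w = 0.47
R4 (z=82.0): medium=0.47, light=0.66, many=0.06; AND[min(a, b)] → w = 0.06
R5 (z=65.0): ¬many=1−0.06=0.94, light=0.66; AND[min(a, b)] → w = 0.66
Weighted average = (0.26·52.0 + 0.26·41.5 + 0.47·189.0 + 0.06·82.0 + 0.66·65.0) / (0.26 + 0.26 + 0.47 + 0.06 + 0.66)
  = 160.9600 / 1.7100 = 94.129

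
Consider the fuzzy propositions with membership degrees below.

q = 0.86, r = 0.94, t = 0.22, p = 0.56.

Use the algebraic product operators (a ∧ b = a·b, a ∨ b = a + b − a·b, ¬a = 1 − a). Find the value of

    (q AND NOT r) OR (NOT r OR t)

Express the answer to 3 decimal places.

NOT r = 1 − 0.9400 = 0.0600
q AND NOT r = a·b on (0.8600, 0.0600) = 0.0516
NOT r = 1 − 0.9400 = 0.0600
NOT r OR t = a + b − a·b on (0.0600, 0.2200) = 0.2668
(q AND NOT r) OR (NOT r OR t) = a + b − a·b on (0.0516, 0.2668) = 0.3046

0.305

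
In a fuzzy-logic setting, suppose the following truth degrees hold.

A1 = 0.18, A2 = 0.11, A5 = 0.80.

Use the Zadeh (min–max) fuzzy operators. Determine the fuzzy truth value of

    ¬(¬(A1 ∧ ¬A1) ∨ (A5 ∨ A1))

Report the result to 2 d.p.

¬A1 = 1 − 0.18 = 0.82
A1 ∧ ¬A1 = min(a, b) on (0.18, 0.82) = 0.18
¬(A1 ∧ ¬A1) = 1 − 0.18 = 0.82
A5 ∨ A1 = max(a, b) on (0.80, 0.18) = 0.80
¬(A1 ∧ ¬A1) ∨ (A5 ∨ A1) = max(a, b) on (0.82, 0.80) = 0.82
¬(¬(A1 ∧ ¬A1) ∨ (A5 ∨ A1)) = 1 − 0.82 = 0.18

0.18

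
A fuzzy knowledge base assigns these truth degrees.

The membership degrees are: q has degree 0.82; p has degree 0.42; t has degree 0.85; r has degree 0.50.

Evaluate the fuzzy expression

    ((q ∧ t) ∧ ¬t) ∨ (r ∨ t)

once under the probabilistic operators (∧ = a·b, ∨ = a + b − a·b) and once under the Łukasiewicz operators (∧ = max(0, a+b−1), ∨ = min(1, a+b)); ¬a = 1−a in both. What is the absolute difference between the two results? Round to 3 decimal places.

0.067

Under probabilistic:
  q ∧ t = a·b on (0.8200, 0.8500) = 0.6970
  ¬t = 1 − 0.8500 = 0.1500
  (q ∧ t) ∧ ¬t = a·b on (0.6970, 0.1500) = 0.1046
  r ∨ t = a + b − a·b on (0.5000, 0.8500) = 0.9250
  ((q ∧ t) ∧ ¬t) ∨ (r ∨ t) = a + b − a·b on (0.1046, 0.9250) = 0.9328
  → value = 0.9328
Under Łukasiewicz:
  q ∧ t = max(0, a+b−1) on (0.82, 0.85) = 0.67
  ¬t = 1 − 0.85 = 0.15
  (q ∧ t) ∧ ¬t = max(0, a+b−1) on (0.67, 0.15) = 0.00
  r ∨ t = min(1, a+b) on (0.50, 0.85) = 1.00
  ((q ∧ t) ∧ ¬t) ∨ (r ∨ t) = min(1, a+b) on (0.00, 1.00) = 1.00
  → value = 1.0000
|0.9328 − 1.0000| = 0.067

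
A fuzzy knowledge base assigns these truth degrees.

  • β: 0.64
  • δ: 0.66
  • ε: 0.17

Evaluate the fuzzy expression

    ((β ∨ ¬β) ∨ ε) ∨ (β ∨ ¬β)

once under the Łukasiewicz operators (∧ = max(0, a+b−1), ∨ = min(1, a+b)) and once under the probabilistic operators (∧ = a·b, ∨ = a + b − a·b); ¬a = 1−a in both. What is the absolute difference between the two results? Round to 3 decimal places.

0.044

Under Łukasiewicz:
  ¬β = 1 − 0.64 = 0.36
  β ∨ ¬β = min(1, a+b) on (0.64, 0.36) = 1.00
  (β ∨ ¬β) ∨ ε = min(1, a+b) on (1.00, 0.17) = 1.00
  ¬β = 1 − 0.64 = 0.36
  β ∨ ¬β = min(1, a+b) on (0.64, 0.36) = 1.00
  ((β ∨ ¬β) ∨ ε) ∨ (β ∨ ¬β) = min(1, a+b) on (1.00, 1.00) = 1.00
  → value = 1.0000
Under probabilistic:
  ¬β = 1 − 0.6400 = 0.3600
  β ∨ ¬β = a + b − a·b on (0.6400, 0.3600) = 0.7696
  (β ∨ ¬β) ∨ ε = a + b − a·b on (0.7696, 0.1700) = 0.8088
  ¬β = 1 − 0.6400 = 0.3600
  β ∨ ¬β = a + b − a·b on (0.6400, 0.3600) = 0.7696
  ((β ∨ ¬β) ∨ ε) ∨ (β ∨ ¬β) = a + b − a·b on (0.8088, 0.7696) = 0.9559
  → value = 0.9559
|1.0000 − 0.9559| = 0.044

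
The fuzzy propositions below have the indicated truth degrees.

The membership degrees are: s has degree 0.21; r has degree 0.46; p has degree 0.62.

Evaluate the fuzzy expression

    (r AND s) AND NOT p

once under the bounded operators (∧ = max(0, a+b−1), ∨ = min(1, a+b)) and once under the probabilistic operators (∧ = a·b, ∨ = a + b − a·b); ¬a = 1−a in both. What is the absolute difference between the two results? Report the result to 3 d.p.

0.037

Under bounded:
  r AND s = max(0, a+b−1) on (0.46, 0.21) = 0.00
  NOT p = 1 − 0.62 = 0.38
  (r AND s) AND NOT p = max(0, a+b−1) on (0.00, 0.38) = 0.00
  → value = 0.0000
Under probabilistic:
  r AND s = a·b on (0.4600, 0.2100) = 0.0966
  NOT p = 1 − 0.6200 = 0.3800
  (r AND s) AND NOT p = a·b on (0.0966, 0.3800) = 0.0367
  → value = 0.0367
|0.0000 − 0.0367| = 0.037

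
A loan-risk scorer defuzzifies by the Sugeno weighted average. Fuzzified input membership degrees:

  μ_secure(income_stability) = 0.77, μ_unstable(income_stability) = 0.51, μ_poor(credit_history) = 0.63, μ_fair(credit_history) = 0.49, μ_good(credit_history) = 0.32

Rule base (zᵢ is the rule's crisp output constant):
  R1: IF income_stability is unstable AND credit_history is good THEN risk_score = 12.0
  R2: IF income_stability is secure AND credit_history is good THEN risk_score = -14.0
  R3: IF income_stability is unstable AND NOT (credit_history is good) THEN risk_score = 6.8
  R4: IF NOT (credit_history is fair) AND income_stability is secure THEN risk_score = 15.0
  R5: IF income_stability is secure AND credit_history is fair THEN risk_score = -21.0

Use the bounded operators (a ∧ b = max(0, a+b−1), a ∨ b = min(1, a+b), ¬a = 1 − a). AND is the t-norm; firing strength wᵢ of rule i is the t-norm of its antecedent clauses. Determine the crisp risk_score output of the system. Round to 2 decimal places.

-1.50

R1 (z=12.0): unstable=0.51, good=0.32; AND[max(0, a+b−1)] → w = 0.00
R2 (z=-14.0): secure=0.77, good=0.32; AND[max(0, a+b−1)] → w = 0.09
R3 (z=6.8): unstable=0.51, ¬good=1−0.32=0.68; AND[max(0, a+b−1)] → w = 0.19
R4 (z=15.0): ¬fair=1−0.49=0.51, secure=0.77; AND[max(0, a+b−1)] → w = 0.28
R5 (z=-21.0): secure=0.77, fair=0.49; AND[max(0, a+b−1)] → w = 0.26
Weighted average = (0.00·12.0 + 0.09·-14.0 + 0.19·6.8 + 0.28·15.0 + 0.26·-21.0) / (0.00 + 0.09 + 0.19 + 0.28 + 0.26)
  = -1.2280 / 0.8200 = -1.50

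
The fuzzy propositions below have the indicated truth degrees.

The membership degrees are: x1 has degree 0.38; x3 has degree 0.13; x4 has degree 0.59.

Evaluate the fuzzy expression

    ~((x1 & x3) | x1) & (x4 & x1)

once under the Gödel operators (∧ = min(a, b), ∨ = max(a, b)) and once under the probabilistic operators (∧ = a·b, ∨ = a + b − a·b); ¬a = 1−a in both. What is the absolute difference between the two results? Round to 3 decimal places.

0.248

Under Gödel:
  x1 & x3 = min(a, b) on (0.38, 0.13) = 0.13
  (x1 & x3) | x1 = max(a, b) on (0.13, 0.38) = 0.38
  ~((x1 & x3) | x1) = 1 − 0.38 = 0.62
  x4 & x1 = min(a, b) on (0.59, 0.38) = 0.38
  ~((x1 & x3) | x1) & (x4 & x1) = min(a, b) on (0.62, 0.38) = 0.38
  → value = 0.3800
Under probabilistic:
  x1 & x3 = a·b on (0.3800, 0.1300) = 0.0494
  (x1 & x3) | x1 = a + b − a·b on (0.0494, 0.3800) = 0.4106
  ~((x1 & x3) | x1) = 1 − 0.4106 = 0.5894
  x4 & x1 = a·b on (0.5900, 0.3800) = 0.2242
  ~((x1 & x3) | x1) & (x4 & x1) = a·b on (0.5894, 0.2242) = 0.1321
  → value = 0.1321
|0.3800 − 0.1321| = 0.248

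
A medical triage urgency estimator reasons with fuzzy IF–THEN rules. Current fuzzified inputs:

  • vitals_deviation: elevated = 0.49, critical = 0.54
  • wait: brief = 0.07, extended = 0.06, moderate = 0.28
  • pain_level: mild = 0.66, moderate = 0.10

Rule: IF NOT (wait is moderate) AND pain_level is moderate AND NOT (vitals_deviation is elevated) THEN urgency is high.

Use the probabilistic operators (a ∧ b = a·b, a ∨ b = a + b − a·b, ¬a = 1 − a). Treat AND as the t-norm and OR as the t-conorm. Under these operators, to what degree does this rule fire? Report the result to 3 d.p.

0.037

firing strength: ¬moderate=1−0.28=0.72, moderate=0.10, ¬elevated=1−0.49=0.51; AND[a·b] → w = 0.0367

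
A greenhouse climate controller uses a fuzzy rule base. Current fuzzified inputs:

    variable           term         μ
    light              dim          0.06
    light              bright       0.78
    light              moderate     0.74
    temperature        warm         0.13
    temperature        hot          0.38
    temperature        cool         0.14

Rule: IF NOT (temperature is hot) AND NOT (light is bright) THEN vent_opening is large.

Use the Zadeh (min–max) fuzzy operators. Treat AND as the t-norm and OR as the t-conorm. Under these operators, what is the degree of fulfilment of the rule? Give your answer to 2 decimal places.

0.22

firing strength: ¬hot=1−0.38=0.62, ¬bright=1−0.78=0.22; AND[min(a, b)] → w = 0.22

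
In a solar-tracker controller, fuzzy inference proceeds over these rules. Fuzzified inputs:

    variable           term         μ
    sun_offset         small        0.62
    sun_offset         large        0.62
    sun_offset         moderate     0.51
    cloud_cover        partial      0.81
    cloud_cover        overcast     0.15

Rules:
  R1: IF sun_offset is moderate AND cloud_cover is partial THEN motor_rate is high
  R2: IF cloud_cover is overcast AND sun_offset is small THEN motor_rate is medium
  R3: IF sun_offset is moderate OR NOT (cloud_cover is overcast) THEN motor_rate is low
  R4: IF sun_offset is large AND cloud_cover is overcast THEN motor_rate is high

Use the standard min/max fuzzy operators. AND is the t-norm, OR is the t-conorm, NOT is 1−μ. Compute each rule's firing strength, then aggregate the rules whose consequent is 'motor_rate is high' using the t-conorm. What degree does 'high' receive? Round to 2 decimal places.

0.51

R1: moderate=0.51, partial=0.81; AND[min(a, b)] → w = 0.51
R2: overcast=0.15, small=0.62; AND[min(a, b)] → w = 0.15
R3: moderate=0.51, ¬overcast=1−0.15=0.85; OR[max(a, b)] → w = 0.85
R4: large=0.62, overcast=0.15; AND[min(a, b)] → w = 0.15
Rules with consequent 'high': {R1, R4} → strengths 0.51, 0.15
Aggregate via t-conorm [max(a, b)]: 0.51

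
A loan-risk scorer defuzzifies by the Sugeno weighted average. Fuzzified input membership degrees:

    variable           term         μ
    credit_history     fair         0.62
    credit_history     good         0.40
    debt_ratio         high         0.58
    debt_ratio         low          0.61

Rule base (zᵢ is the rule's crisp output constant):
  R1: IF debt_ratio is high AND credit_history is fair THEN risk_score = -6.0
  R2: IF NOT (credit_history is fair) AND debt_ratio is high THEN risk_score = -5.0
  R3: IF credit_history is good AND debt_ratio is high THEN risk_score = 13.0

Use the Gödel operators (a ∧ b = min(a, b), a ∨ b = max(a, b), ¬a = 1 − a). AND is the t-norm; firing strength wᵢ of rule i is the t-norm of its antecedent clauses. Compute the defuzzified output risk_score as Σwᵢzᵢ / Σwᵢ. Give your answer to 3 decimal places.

-0.132

R1 (z=-6.0): high=0.58, fair=0.62; AND[min(a, b)] → w = 0.58
R2 (z=-5.0): ¬fair=1−0.62=0.38, high=0.58; AND[min(a, b)] → w = 0.38
R3 (z=13.0): good=0.40, high=0.58; AND[min(a, b)] → w = 0.40
Weighted average = (0.58·-6.0 + 0.38·-5.0 + 0.40·13.0) / (0.58 + 0.38 + 0.40)
  = -0.1800 / 1.3600 = -0.132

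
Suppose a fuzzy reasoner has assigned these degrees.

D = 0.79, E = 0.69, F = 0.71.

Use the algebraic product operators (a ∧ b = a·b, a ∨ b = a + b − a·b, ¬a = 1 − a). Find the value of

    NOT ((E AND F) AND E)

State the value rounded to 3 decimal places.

E AND F = a·b on (0.6900, 0.7100) = 0.4899
(E AND F) AND E = a·b on (0.4899, 0.6900) = 0.3380
NOT ((E AND F) AND E) = 1 − 0.3380 = 0.6620

0.662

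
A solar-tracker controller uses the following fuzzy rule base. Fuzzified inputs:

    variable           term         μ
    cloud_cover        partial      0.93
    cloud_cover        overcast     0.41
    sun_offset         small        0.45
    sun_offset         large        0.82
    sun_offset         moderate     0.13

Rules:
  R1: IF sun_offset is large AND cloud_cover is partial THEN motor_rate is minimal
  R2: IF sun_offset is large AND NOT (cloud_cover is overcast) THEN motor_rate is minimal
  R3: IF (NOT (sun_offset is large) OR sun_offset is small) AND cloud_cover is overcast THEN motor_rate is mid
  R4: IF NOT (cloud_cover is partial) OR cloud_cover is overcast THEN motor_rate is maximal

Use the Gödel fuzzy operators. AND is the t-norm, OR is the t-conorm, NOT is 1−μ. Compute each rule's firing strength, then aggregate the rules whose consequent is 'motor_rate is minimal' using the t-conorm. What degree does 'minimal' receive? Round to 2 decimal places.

R1: large=0.82, partial=0.93; AND[min(a, b)] → w = 0.82
R2: large=0.82, ¬overcast=1−0.41=0.59; AND[min(a, b)] → w = 0.59
R3: (¬large=1−0.82=0.18 OR small=0.45) = 0.45; AND[min(a, b)] with overcast=0.41 → w = 0.41
R4: ¬partial=1−0.93=0.07, overcast=0.41; OR[max(a, b)] → w = 0.41
Rules with consequent 'minimal': {R1, R2} → strengths 0.82, 0.59
Aggregate via t-conorm [max(a, b)]: 0.82

0.82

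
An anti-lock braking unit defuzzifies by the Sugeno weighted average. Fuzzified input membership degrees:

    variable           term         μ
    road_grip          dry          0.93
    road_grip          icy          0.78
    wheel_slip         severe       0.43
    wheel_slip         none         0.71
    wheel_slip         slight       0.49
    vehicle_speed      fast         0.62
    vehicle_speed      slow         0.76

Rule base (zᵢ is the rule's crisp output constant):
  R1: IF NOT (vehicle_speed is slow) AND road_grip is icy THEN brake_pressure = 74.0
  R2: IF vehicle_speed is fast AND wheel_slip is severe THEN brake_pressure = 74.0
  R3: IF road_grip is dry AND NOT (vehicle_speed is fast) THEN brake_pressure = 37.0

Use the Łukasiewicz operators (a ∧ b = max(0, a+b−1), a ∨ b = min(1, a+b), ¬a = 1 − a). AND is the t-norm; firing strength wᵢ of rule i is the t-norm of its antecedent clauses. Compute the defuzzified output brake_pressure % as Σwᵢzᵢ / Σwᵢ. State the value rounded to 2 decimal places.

43.82

R1 (z=74.0): ¬slow=1−0.76=0.24, icy=0.78; AND[max(0, a+b−1)] → w = 0.02
R2 (z=74.0): fast=0.62, severe=0.43; AND[max(0, a+b−1)] → w = 0.05
R3 (z=37.0): dry=0.93, ¬fast=1−0.62=0.38; AND[max(0, a+b−1)] → w = 0.31
Weighted average = (0.02·74.0 + 0.05·74.0 + 0.31·37.0) / (0.02 + 0.05 + 0.31)
  = 16.6500 / 0.3800 = 43.82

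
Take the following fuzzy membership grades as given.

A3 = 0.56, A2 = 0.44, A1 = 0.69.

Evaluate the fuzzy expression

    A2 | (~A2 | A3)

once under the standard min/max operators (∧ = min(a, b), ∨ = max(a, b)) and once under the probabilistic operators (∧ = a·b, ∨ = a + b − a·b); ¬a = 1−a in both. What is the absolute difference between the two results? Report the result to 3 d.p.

Under standard min/max:
  ~A2 = 1 − 0.44 = 0.56
  ~A2 | A3 = max(a, b) on (0.56, 0.56) = 0.56
  A2 | (~A2 | A3) = max(a, b) on (0.44, 0.56) = 0.56
  → value = 0.5600
Under probabilistic:
  ~A2 = 1 − 0.4400 = 0.5600
  ~A2 | A3 = a + b − a·b on (0.5600, 0.5600) = 0.8064
  A2 | (~A2 | A3) = a + b − a·b on (0.4400, 0.8064) = 0.8916
  → value = 0.8916
|0.5600 − 0.8916| = 0.332

0.332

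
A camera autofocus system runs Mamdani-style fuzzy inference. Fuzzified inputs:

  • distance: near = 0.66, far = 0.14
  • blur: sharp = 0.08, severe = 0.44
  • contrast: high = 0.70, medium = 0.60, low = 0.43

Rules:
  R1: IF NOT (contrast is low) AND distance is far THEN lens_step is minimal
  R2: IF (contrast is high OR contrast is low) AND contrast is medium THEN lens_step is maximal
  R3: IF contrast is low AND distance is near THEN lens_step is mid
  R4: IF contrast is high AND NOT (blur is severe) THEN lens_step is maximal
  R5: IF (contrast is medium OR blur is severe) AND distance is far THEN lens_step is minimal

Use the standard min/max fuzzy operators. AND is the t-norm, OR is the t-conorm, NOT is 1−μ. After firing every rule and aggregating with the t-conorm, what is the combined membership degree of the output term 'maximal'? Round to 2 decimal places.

R1: ¬low=1−0.43=0.57, far=0.14; AND[min(a, b)] → w = 0.14
R2: (high=0.70 OR low=0.43) = 0.70; AND[min(a, b)] with medium=0.60 → w = 0.60
R3: low=0.43, near=0.66; AND[min(a, b)] → w = 0.43
R4: high=0.70, ¬severe=1−0.44=0.56; AND[min(a, b)] → w = 0.56
R5: (medium=0.60 OR severe=0.44) = 0.60; AND[min(a, b)] with far=0.14 → w = 0.14
Rules with consequent 'maximal': {R2, R4} → strengths 0.60, 0.56
Aggregate via t-conorm [max(a, b)]: 0.60

0.60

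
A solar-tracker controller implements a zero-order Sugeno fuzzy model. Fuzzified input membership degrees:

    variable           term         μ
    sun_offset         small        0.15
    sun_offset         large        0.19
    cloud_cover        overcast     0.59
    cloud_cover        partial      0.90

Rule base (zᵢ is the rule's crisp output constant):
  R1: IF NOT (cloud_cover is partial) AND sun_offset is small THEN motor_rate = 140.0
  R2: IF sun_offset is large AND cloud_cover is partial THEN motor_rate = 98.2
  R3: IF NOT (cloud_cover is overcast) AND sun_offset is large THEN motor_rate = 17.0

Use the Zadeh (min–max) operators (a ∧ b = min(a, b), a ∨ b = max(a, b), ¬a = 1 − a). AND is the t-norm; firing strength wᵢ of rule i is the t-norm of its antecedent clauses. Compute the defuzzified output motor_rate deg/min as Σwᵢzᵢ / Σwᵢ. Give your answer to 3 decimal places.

74.767

R1 (z=140.0): ¬partial=1−0.90=0.10, small=0.15; AND[min(a, b)] → w = 0.10
R2 (z=98.2): large=0.19, partial=0.90; AND[min(a, b)] → w = 0.19
R3 (z=17.0): ¬overcast=1−0.59=0.41, large=0.19; AND[min(a, b)] → w = 0.19
Weighted average = (0.10·140.0 + 0.19·98.2 + 0.19·17.0) / (0.10 + 0.19 + 0.19)
  = 35.8880 / 0.4800 = 74.767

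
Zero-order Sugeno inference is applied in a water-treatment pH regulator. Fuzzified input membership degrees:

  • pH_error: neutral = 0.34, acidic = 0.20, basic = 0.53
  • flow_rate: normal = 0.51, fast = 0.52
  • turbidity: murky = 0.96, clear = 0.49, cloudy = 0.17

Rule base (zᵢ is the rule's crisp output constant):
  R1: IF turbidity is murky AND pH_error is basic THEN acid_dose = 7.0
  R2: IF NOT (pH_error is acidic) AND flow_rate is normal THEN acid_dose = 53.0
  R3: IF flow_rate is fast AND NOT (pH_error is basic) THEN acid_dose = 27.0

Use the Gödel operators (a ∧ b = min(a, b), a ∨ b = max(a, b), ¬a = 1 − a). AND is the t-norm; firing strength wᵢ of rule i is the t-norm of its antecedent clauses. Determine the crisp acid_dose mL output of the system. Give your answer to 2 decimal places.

R1 (z=7.0): murky=0.96, basic=0.53; AND[min(a, b)] → w = 0.53
R2 (z=53.0): ¬acidic=1−0.20=0.80, normal=0.51; AND[min(a, b)] → w = 0.51
R3 (z=27.0): fast=0.52, ¬basic=1−0.53=0.47; AND[min(a, b)] → w = 0.47
Weighted average = (0.53·7.0 + 0.51·53.0 + 0.47·27.0) / (0.53 + 0.51 + 0.47)
  = 43.4300 / 1.5100 = 28.76

28.76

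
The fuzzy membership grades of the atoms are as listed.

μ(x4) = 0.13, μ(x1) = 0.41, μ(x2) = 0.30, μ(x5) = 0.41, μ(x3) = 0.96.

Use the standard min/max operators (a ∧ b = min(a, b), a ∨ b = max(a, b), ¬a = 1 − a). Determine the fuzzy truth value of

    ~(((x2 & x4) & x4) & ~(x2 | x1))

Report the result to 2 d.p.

0.87

x2 & x4 = min(a, b) on (0.30, 0.13) = 0.13
(x2 & x4) & x4 = min(a, b) on (0.13, 0.13) = 0.13
x2 | x1 = max(a, b) on (0.30, 0.41) = 0.41
~(x2 | x1) = 1 − 0.41 = 0.59
((x2 & x4) & x4) & ~(x2 | x1) = min(a, b) on (0.13, 0.59) = 0.13
~(((x2 & x4) & x4) & ~(x2 | x1)) = 1 − 0.13 = 0.87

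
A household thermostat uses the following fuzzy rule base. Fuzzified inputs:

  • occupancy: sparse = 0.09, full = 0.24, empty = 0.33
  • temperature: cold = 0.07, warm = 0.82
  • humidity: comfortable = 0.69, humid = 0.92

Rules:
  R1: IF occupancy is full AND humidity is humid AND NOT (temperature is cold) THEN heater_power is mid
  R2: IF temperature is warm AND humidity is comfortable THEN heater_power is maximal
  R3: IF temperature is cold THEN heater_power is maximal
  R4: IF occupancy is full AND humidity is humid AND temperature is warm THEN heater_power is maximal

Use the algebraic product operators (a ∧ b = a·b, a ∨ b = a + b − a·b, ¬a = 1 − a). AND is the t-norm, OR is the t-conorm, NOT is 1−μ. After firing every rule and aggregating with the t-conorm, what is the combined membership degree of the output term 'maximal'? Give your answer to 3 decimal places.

R1: full=0.24, humid=0.92, ¬cold=1−0.07=0.93; AND[a·b] → w = 0.2053
R2: warm=0.82, comfortable=0.69; AND[a·b] → w = 0.5658
R3: cold=0.07 → w = 0.0700
R4: full=0.24, humid=0.92, warm=0.82; AND[a·b] → w = 0.1811
Rules with consequent 'maximal': {R2, R3, R4} → strengths 0.5658, 0.0700, 0.1811
Aggregate via t-conorm [a + b − a·b]: 0.6693

0.669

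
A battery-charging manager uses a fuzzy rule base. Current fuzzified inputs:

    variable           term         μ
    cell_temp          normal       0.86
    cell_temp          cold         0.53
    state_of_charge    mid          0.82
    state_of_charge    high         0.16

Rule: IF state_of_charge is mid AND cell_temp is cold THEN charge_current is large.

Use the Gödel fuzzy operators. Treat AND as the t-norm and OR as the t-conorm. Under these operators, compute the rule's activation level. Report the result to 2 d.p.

0.53

firing strength: mid=0.82, cold=0.53; AND[min(a, b)] → w = 0.53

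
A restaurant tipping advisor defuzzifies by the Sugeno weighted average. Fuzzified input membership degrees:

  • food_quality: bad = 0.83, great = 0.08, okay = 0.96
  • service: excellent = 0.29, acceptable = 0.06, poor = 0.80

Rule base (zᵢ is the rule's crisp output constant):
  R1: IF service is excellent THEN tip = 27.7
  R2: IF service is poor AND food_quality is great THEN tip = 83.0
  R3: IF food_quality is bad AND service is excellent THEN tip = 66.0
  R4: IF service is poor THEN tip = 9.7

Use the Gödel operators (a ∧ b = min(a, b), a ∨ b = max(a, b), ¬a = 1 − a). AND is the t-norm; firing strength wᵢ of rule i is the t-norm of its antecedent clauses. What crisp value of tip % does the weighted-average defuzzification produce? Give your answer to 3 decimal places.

28.475

R1 (z=27.7): excellent=0.29 → w = 0.29
R2 (z=83.0): poor=0.80, great=0.08; AND[min(a, b)] → w = 0.08
R3 (z=66.0): bad=0.83, excellent=0.29; AND[min(a, b)] → w = 0.29
R4 (z=9.7): poor=0.80 → w = 0.80
Weighted average = (0.29·27.7 + 0.08·83.0 + 0.29·66.0 + 0.80·9.7) / (0.29 + 0.08 + 0.29 + 0.80)
  = 41.5730 / 1.4600 = 28.475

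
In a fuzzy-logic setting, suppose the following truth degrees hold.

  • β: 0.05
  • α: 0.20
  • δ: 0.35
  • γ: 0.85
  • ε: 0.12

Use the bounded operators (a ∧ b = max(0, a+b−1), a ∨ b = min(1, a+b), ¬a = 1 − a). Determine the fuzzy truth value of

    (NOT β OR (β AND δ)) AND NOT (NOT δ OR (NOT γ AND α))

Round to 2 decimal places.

0.30

NOT β = 1 − 0.05 = 0.95
β AND δ = max(0, a+b−1) on (0.05, 0.35) = 0.00
NOT β OR (β AND δ) = min(1, a+b) on (0.95, 0.00) = 0.95
NOT δ = 1 − 0.35 = 0.65
NOT γ = 1 − 0.85 = 0.15
NOT γ AND α = max(0, a+b−1) on (0.15, 0.20) = 0.00
NOT δ OR (NOT γ AND α) = min(1, a+b) on (0.65, 0.00) = 0.65
NOT (NOT δ OR (NOT γ AND α)) = 1 − 0.65 = 0.35
(NOT β OR (β AND δ)) AND NOT (NOT δ OR (NOT γ AND α)) = max(0, a+b−1) on (0.95, 0.35) = 0.30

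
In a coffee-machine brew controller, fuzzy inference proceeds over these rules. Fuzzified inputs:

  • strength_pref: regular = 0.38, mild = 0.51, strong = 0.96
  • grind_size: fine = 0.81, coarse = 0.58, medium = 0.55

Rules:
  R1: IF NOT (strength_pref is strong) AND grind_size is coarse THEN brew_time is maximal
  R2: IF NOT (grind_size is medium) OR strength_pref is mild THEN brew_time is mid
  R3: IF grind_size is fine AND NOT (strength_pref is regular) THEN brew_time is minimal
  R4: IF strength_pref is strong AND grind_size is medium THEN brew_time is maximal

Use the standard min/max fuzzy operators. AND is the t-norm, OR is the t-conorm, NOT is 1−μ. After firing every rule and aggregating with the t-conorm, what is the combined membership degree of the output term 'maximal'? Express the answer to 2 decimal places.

0.55

R1: ¬strong=1−0.96=0.04, coarse=0.58; AND[min(a, b)] → w = 0.04
R2: ¬medium=1−0.55=0.45, mild=0.51; OR[max(a, b)] → w = 0.51
R3: fine=0.81, ¬regular=1−0.38=0.62; AND[min(a, b)] → w = 0.62
R4: strong=0.96, medium=0.55; AND[min(a, b)] → w = 0.55
Rules with consequent 'maximal': {R1, R4} → strengths 0.04, 0.55
Aggregate via t-conorm [max(a, b)]: 0.55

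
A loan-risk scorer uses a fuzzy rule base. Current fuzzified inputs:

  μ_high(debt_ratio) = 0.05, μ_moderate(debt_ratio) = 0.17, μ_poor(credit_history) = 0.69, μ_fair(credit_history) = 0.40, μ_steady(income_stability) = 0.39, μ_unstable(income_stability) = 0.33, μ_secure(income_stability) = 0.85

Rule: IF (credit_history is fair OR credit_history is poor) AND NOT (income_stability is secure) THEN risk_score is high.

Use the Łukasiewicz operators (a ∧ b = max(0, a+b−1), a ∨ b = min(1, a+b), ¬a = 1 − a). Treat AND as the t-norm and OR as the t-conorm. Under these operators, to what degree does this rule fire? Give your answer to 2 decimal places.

firing strength: (fair=0.40 OR poor=0.69) = 1.00; AND[max(0, a+b−1)] with ¬secure=1−0.85=0.15 → w = 0.15

0.15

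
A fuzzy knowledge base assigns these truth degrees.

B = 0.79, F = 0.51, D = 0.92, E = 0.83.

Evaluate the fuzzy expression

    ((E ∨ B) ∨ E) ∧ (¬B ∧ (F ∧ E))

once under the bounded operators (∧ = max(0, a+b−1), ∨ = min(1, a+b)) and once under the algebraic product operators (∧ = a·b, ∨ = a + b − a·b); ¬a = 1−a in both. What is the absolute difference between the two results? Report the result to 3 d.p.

Under bounded:
  E ∨ B = min(1, a+b) on (0.83, 0.79) = 1.00
  (E ∨ B) ∨ E = min(1, a+b) on (1.00, 0.83) = 1.00
  ¬B = 1 − 0.79 = 0.21
  F ∧ E = max(0, a+b−1) on (0.51, 0.83) = 0.34
  ¬B ∧ (F ∧ E) = max(0, a+b−1) on (0.21, 0.34) = 0.00
  ((E ∨ B) ∨ E) ∧ (¬B ∧ (F ∧ E)) = max(0, a+b−1) on (1.00, 0.00) = 0.00
  → value = 0.0000
Under algebraic product:
  E ∨ B = a + b − a·b on (0.8300, 0.7900) = 0.9643
  (E ∨ B) ∨ E = a + b − a·b on (0.9643, 0.8300) = 0.9939
  ¬B = 1 − 0.7900 = 0.2100
  F ∧ E = a·b on (0.5100, 0.8300) = 0.4233
  ¬B ∧ (F ∧ E) = a·b on (0.2100, 0.4233) = 0.0889
  ((E ∨ B) ∨ E) ∧ (¬B ∧ (F ∧ E)) = a·b on (0.9939, 0.0889) = 0.0884
  → value = 0.0884
|0.0000 − 0.0884| = 0.088

0.088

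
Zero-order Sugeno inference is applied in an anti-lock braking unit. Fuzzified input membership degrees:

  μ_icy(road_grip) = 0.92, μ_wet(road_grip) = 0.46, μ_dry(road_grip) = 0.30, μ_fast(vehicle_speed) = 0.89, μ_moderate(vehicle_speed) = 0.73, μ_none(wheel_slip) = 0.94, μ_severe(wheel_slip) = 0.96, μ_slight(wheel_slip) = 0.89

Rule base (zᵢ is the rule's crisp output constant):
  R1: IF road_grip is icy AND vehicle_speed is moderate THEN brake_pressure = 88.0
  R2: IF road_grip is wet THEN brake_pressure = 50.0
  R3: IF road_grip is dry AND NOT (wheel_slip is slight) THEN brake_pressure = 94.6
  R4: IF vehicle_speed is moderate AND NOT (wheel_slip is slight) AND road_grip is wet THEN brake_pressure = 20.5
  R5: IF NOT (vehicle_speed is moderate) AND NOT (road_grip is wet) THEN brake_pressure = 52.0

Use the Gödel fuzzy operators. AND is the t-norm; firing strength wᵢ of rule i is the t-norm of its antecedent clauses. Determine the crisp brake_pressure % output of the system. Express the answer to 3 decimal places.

R1 (z=88.0): icy=0.92, moderate=0.73; AND[min(a, b)] → w = 0.73
R2 (z=50.0): wet=0.46 → w = 0.46
R3 (z=94.6): dry=0.30, ¬slight=1−0.89=0.11; AND[min(a, b)] → w = 0.11
R4 (z=20.5): moderate=0.73, ¬slight=1−0.89=0.11, wet=0.46; AND[min(a, b)] → w = 0.11
R5 (z=52.0): ¬moderate=1−0.73=0.27, ¬wet=1−0.46=0.54; AND[min(a, b)] → w = 0.27
Weighted average = (0.73·88.0 + 0.46·50.0 + 0.11·94.6 + 0.11·20.5 + 0.27·52.0) / (0.73 + 0.46 + 0.11 + 0.11 + 0.27)
  = 113.9410 / 1.6800 = 67.822

67.822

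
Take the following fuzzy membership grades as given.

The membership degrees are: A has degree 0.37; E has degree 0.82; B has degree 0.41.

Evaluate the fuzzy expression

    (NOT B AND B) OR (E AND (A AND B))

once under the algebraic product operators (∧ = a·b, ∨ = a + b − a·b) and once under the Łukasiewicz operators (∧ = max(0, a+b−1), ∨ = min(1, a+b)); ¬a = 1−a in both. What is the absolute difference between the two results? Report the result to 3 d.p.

Under algebraic product:
  NOT B = 1 − 0.4100 = 0.5900
  NOT B AND B = a·b on (0.5900, 0.4100) = 0.2419
  A AND B = a·b on (0.3700, 0.4100) = 0.1517
  E AND (A AND B) = a·b on (0.8200, 0.1517) = 0.1244
  (NOT B AND B) OR (E AND (A AND B)) = a + b − a·b on (0.2419, 0.1244) = 0.3362
  → value = 0.3362
Under Łukasiewicz:
  NOT B = 1 − 0.41 = 0.59
  NOT B AND B = max(0, a+b−1) on (0.59, 0.41) = 0.00
  A AND B = max(0, a+b−1) on (0.37, 0.41) = 0.00
  E AND (A AND B) = max(0, a+b−1) on (0.82, 0.00) = 0.00
  (NOT B AND B) OR (E AND (A AND B)) = min(1, a+b) on (0.00, 0.00) = 0.00
  → value = 0.0000
|0.3362 − 0.0000| = 0.336

0.336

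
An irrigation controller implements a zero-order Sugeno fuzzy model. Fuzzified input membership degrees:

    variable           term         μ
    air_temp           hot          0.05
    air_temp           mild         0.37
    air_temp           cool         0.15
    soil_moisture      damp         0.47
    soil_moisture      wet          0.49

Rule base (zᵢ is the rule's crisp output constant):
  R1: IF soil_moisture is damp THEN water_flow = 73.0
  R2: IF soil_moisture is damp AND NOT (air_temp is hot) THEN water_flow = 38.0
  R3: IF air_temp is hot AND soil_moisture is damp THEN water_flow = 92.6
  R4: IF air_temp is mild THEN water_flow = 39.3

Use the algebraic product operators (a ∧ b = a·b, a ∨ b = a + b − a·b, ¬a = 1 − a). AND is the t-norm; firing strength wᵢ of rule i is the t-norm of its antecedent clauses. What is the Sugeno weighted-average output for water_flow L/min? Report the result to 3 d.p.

51.904

R1 (z=73.0): damp=0.47 → w = 0.4700
R2 (z=38.0): damp=0.47, ¬hot=1−0.05=0.95; AND[a·b] → w = 0.4465
R3 (z=92.6): hot=0.05, damp=0.47; AND[a·b] → w = 0.0235
R4 (z=39.3): mild=0.37 → w = 0.3700
Weighted average = (0.4700·73.0 + 0.4465·38.0 + 0.0235·92.6 + 0.3700·39.3) / (0.4700 + 0.4465 + 0.0235 + 0.3700)
  = 67.9941 / 1.3100 = 51.904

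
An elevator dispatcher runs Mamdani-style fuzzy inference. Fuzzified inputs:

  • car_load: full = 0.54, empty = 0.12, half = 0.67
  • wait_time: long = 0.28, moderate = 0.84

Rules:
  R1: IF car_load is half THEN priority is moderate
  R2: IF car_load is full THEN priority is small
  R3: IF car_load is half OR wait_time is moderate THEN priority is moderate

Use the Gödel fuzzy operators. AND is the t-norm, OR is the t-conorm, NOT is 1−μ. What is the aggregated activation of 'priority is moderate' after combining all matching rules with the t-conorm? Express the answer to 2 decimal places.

R1: half=0.67 → w = 0.67
R2: full=0.54 → w = 0.54
R3: half=0.67, moderate=0.84; OR[max(a, b)] → w = 0.84
Rules with consequent 'moderate': {R1, R3} → strengths 0.67, 0.84
Aggregate via t-conorm [max(a, b)]: 0.84

0.84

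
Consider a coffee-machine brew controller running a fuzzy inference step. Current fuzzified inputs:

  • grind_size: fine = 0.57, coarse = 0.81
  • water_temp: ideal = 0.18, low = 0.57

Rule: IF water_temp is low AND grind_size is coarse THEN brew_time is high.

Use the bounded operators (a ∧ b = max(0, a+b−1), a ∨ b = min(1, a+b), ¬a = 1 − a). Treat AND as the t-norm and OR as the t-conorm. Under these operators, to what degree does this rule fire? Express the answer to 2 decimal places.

firing strength: low=0.57, coarse=0.81; AND[max(0, a+b−1)] → w = 0.38

0.38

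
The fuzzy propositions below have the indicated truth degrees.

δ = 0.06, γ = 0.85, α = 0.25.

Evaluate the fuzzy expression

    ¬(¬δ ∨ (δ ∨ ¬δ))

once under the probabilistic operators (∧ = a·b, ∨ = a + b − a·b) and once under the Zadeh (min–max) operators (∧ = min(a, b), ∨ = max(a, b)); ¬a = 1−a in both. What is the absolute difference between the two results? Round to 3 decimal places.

Under probabilistic:
  ¬δ = 1 − 0.0600 = 0.9400
  ¬δ = 1 − 0.0600 = 0.9400
  δ ∨ ¬δ = a + b − a·b on (0.0600, 0.9400) = 0.9436
  ¬δ ∨ (δ ∨ ¬δ) = a + b − a·b on (0.9400, 0.9436) = 0.9966
  ¬(¬δ ∨ (δ ∨ ¬δ)) = 1 − 0.9966 = 0.0034
  → value = 0.0034
Under Zadeh (min–max):
  ¬δ = 1 − 0.06 = 0.94
  ¬δ = 1 − 0.06 = 0.94
  δ ∨ ¬δ = max(a, b) on (0.06, 0.94) = 0.94
  ¬δ ∨ (δ ∨ ¬δ) = max(a, b) on (0.94, 0.94) = 0.94
  ¬(¬δ ∨ (δ ∨ ¬δ)) = 1 − 0.94 = 0.06
  → value = 0.0600
|0.0034 − 0.0600| = 0.057

0.057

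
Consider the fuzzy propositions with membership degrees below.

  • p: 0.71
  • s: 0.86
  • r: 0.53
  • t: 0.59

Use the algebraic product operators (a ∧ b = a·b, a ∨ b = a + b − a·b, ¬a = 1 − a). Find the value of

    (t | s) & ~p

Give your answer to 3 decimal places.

0.273

t | s = a + b − a·b on (0.5900, 0.8600) = 0.9426
~p = 1 − 0.7100 = 0.2900
(t | s) & ~p = a·b on (0.9426, 0.2900) = 0.2734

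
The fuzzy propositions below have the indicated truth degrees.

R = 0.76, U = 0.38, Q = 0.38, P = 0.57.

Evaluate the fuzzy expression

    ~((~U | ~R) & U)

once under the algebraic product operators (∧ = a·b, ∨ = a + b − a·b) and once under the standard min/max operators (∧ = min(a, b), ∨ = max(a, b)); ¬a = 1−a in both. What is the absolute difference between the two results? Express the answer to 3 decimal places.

0.110

Under algebraic product:
  ~U = 1 − 0.3800 = 0.6200
  ~R = 1 − 0.7600 = 0.2400
  ~U | ~R = a + b − a·b on (0.6200, 0.2400) = 0.7112
  (~U | ~R) & U = a·b on (0.7112, 0.3800) = 0.2703
  ~((~U | ~R) & U) = 1 − 0.2703 = 0.7297
  → value = 0.7297
Under standard min/max:
  ~U = 1 − 0.38 = 0.62
  ~R = 1 − 0.76 = 0.24
  ~U | ~R = max(a, b) on (0.62, 0.24) = 0.62
  (~U | ~R) & U = min(a, b) on (0.62, 0.38) = 0.38
  ~((~U | ~R) & U) = 1 − 0.38 = 0.62
  → value = 0.6200
|0.7297 − 0.6200| = 0.110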